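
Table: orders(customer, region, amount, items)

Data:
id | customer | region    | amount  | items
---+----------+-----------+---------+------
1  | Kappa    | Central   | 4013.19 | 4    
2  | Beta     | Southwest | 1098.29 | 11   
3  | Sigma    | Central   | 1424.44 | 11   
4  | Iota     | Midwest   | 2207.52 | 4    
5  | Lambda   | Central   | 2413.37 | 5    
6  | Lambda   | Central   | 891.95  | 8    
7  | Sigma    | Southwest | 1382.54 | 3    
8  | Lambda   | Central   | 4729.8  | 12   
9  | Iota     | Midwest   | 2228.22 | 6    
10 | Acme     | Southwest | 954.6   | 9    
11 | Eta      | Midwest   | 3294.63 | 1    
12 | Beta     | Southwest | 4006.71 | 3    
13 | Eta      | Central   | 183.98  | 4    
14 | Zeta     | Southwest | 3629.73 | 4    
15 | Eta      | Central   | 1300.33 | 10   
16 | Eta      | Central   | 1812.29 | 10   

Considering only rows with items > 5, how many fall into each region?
SELECT region, COUNT(*)
FROM orders
WHERE items > 5
GROUP BY region

Note: WHERE filters rows before grouping.

Result:
  Central: 5
  Midwest: 1
  Southwest: 2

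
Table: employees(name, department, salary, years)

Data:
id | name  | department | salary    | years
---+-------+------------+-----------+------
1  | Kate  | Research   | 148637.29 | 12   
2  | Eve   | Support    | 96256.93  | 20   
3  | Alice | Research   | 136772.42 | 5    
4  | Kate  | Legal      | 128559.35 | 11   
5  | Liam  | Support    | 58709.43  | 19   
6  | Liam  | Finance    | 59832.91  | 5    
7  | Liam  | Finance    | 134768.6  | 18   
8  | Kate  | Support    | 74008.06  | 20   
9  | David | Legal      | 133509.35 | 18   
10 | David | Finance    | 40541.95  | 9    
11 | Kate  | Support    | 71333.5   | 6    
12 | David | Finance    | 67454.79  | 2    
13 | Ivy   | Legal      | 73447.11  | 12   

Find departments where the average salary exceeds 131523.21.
SELECT department, AVG(salary)
FROM employees
GROUP BY department
HAVING AVG(salary) > 131523.21

Result:
  Research: avg=142704.86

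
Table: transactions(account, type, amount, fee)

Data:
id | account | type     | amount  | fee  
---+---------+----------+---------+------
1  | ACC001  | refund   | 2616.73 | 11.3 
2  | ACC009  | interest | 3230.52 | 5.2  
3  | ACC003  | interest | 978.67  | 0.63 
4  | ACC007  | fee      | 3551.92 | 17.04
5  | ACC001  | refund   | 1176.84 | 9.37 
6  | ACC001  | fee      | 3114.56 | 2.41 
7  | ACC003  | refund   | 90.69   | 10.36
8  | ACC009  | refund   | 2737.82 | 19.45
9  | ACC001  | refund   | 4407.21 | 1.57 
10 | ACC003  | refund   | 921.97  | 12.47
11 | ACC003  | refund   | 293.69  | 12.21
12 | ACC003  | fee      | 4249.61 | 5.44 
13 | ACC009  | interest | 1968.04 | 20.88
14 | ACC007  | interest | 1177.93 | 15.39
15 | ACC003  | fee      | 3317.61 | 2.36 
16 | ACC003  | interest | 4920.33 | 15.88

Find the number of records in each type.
SELECT type, COUNT(*) as count
FROM transactions
GROUP BY type

Result:
  fee: 4
  interest: 5
  refund: 7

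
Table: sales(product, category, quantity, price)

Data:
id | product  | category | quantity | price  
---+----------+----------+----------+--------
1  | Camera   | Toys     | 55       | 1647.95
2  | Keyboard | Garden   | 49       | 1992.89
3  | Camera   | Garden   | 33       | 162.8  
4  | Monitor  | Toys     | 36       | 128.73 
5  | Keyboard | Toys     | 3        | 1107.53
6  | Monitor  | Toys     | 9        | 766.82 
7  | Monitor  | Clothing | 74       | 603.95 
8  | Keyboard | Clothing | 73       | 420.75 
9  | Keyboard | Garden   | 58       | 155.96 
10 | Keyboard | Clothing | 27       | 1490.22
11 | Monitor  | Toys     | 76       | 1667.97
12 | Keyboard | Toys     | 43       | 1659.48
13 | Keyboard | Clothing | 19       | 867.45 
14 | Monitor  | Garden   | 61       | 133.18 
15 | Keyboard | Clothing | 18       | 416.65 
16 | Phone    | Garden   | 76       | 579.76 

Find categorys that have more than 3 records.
SELECT category, COUNT(*) as cnt
FROM sales
GROUP BY category
HAVING COUNT(*) > 3

Result:
  Clothing: 5
  Garden: 5
  Toys: 6

Note: HAVING filters groups after aggregation, WHERE filters rows before.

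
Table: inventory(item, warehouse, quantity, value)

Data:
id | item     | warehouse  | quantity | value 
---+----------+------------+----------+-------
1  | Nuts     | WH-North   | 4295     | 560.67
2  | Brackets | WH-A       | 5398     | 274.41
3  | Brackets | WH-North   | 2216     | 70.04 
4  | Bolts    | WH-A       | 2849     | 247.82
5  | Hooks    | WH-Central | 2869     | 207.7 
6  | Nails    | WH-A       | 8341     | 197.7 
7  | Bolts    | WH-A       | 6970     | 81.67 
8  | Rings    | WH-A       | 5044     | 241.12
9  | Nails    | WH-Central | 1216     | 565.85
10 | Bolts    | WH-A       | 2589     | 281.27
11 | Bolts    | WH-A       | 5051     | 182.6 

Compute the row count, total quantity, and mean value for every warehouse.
SELECT warehouse,
       COUNT(*) as cnt,
       SUM(quantity) as total_quantity,
       AVG(value) as avg_value
FROM inventory
GROUP BY warehouse

Result:
  WH-A: 7 records, 36242 total quantity, 215.23 avg value
  WH-Central: 2 records, 4085 total quantity, 386.78 avg value
  WH-North: 2 records, 6511 total quantity, 315.36 avg value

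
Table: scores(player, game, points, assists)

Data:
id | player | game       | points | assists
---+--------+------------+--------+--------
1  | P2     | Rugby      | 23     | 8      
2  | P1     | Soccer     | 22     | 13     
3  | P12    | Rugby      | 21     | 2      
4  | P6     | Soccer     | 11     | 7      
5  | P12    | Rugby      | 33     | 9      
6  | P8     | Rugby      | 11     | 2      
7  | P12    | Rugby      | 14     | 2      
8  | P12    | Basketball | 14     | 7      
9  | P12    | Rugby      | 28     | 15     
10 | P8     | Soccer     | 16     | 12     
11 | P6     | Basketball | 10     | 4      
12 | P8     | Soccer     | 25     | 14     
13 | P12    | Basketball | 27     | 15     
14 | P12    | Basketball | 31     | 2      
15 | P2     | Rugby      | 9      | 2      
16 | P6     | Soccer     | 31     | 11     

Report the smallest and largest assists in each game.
SELECT game, MIN(assists), MAX(assists)
FROM scores
GROUP BY game

Result:
  Basketball: min=2, max=15
  Rugby: min=2, max=15
  Soccer: min=7, max=14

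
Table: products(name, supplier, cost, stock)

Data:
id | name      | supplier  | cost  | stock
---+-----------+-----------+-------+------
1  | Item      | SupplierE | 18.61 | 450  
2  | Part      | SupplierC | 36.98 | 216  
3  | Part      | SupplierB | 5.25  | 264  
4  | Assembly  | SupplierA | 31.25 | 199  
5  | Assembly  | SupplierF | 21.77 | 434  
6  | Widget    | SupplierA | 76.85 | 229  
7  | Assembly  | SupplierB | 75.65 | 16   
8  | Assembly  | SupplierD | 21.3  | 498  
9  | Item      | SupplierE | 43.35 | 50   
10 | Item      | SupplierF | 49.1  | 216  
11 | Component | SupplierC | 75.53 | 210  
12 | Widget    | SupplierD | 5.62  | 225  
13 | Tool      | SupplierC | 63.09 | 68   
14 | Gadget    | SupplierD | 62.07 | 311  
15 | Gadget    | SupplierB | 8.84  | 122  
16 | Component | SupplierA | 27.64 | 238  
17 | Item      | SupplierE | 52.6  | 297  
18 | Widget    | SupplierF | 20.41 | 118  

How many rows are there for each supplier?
SELECT supplier, COUNT(*) as count
FROM products
GROUP BY supplier

Result:
  SupplierA: 3
  SupplierB: 3
  SupplierC: 3
  SupplierD: 3
  SupplierE: 3
  SupplierF: 3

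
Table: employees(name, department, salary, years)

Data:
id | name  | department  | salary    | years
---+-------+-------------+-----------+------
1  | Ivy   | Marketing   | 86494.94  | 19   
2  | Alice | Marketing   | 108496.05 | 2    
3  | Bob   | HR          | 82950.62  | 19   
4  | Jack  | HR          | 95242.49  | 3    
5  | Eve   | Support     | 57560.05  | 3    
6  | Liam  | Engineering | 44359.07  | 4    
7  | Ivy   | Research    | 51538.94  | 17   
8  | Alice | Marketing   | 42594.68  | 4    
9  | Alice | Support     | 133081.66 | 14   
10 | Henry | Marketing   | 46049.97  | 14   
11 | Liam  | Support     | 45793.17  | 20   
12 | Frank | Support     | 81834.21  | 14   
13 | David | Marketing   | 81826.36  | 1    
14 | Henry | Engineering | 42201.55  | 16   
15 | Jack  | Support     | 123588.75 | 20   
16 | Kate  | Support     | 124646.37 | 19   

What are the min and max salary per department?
SELECT department, MIN(salary), MAX(salary)
FROM employees
GROUP BY department

Result:
  Engineering: min=42201.55, max=44359.07
  HR: min=82950.62, max=95242.49
  Marketing: min=42594.68, max=108496.05
  Research: min=51538.94, max=51538.94
  Support: min=45793.17, max=133081.66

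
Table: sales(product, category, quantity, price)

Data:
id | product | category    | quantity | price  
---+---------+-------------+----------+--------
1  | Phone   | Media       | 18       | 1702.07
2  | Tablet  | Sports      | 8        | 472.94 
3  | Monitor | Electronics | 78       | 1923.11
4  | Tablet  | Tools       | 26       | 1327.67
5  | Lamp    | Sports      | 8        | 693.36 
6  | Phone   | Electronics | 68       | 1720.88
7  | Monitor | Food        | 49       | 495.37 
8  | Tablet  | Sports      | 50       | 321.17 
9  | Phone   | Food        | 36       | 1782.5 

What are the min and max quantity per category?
SELECT category, MIN(quantity), MAX(quantity)
FROM sales
GROUP BY category

Result:
  Electronics: min=68, max=78
  Food: min=36, max=49
  Media: min=18, max=18
  Sports: min=8, max=50
  Tools: min=26, max=26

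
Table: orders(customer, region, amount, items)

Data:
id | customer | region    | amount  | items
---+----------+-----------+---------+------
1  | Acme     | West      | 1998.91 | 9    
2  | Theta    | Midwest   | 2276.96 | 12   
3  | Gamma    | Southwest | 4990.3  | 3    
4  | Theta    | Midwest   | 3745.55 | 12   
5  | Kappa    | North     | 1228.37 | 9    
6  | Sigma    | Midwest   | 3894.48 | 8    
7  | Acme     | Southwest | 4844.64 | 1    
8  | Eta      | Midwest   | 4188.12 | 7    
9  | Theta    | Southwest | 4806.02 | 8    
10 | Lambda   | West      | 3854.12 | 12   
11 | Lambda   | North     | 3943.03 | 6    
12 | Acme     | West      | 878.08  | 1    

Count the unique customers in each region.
SELECT region, COUNT(DISTINCT customer)
FROM orders
GROUP BY region

Result:
  Midwest: 3 distinct
  North: 2 distinct
  Southwest: 3 distinct
  West: 2 distinct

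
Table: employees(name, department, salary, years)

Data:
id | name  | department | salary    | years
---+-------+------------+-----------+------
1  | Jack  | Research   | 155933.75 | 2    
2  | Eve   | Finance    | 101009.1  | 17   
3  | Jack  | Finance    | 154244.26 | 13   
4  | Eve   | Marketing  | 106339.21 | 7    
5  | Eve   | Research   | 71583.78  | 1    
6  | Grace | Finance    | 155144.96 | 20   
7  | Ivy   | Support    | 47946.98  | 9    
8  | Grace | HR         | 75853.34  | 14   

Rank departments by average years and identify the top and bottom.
SELECT department, AVG(years)
FROM employees
GROUP BY department
ORDER BY AVG(years)

All groups:
  Research: 1.50
  Marketing: 7.00
  Support: 9.00
  HR: 14.00
  Finance: 16.67

Highest: Finance (16.67)
Lowest: Research (1.50)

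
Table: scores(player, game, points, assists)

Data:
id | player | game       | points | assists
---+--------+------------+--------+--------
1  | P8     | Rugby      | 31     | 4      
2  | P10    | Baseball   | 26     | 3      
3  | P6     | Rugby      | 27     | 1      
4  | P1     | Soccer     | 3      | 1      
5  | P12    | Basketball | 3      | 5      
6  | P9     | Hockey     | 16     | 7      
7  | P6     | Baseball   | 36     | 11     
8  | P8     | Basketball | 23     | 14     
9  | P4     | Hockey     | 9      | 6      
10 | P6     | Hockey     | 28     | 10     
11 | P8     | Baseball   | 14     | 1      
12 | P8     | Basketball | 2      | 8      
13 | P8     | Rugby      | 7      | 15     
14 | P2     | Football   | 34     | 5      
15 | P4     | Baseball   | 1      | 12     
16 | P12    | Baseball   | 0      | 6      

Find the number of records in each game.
SELECT game, COUNT(*) as count
FROM scores
GROUP BY game

Result:
  Baseball: 5
  Basketball: 3
  Football: 1
  Hockey: 3
  Rugby: 3
  Soccer: 1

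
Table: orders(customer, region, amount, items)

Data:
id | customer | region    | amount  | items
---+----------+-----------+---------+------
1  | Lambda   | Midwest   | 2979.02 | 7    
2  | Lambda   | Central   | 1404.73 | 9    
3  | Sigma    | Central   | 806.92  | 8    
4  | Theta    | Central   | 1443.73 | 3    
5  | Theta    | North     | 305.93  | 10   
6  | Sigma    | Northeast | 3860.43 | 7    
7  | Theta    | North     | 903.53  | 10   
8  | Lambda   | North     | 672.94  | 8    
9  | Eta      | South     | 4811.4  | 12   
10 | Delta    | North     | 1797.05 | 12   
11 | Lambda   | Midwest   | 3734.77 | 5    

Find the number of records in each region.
SELECT region, COUNT(*) as count
FROM orders
GROUP BY region

Result:
  Central: 3
  Midwest: 2
  North: 4
  Northeast: 1
  South: 1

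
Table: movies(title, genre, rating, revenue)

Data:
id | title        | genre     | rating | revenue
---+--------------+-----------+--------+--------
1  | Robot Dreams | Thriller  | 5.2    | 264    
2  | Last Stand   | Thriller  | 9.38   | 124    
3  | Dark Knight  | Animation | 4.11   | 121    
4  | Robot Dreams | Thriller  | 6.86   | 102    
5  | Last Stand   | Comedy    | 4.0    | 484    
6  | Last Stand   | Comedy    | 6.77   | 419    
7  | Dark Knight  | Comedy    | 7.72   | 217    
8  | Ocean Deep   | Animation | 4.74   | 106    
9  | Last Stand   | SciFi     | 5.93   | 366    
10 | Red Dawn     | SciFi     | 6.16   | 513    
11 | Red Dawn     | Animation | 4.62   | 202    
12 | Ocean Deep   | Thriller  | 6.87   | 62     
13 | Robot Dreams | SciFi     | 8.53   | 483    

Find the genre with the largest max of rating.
SELECT genre, MAX(rating) as val
FROM movies
GROUP BY genre
ORDER BY val DESC
LIMIT 1

Result: Thriller with max(rating) = 9.38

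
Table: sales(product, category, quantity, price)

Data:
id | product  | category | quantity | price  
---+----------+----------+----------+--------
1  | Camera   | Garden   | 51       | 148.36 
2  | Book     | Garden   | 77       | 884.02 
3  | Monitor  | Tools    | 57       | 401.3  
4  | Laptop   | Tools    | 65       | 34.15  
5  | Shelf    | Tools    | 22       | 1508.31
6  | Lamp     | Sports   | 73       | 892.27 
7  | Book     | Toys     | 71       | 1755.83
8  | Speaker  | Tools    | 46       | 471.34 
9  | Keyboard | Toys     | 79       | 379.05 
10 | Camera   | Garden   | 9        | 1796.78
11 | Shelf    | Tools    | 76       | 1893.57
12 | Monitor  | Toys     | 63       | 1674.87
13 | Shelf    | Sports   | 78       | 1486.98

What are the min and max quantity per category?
SELECT category, MIN(quantity), MAX(quantity)
FROM sales
GROUP BY category

Result:
  Garden: min=9, max=77
  Sports: min=73, max=78
  Tools: min=22, max=76
  Toys: min=63, max=79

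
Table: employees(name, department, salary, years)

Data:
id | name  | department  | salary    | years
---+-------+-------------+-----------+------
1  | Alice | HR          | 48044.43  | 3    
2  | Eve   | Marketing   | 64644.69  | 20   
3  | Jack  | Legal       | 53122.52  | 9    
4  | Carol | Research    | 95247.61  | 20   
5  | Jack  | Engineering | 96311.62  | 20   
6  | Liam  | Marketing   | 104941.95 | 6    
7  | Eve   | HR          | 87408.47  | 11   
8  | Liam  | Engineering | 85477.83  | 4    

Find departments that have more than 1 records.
SELECT department, COUNT(*) as cnt
FROM employees
GROUP BY department
HAVING COUNT(*) > 1

Result:
  Engineering: 2
  HR: 2
  Marketing: 2

Note: HAVING filters groups after aggregation, WHERE filters rows before.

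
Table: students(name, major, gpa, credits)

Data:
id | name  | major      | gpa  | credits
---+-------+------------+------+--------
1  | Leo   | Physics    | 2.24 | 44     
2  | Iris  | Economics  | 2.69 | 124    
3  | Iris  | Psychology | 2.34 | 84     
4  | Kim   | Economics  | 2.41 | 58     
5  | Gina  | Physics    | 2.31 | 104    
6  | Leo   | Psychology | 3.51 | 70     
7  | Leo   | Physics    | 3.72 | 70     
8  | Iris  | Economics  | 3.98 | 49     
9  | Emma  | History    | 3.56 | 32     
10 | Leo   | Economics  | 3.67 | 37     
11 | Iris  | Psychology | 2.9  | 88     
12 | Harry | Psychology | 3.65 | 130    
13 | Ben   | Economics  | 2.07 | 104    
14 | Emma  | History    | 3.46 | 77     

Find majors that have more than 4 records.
SELECT major, COUNT(*) as cnt
FROM students
GROUP BY major
HAVING COUNT(*) > 4

Result:
  Economics: 5

Note: HAVING filters groups after aggregation, WHERE filters rows before.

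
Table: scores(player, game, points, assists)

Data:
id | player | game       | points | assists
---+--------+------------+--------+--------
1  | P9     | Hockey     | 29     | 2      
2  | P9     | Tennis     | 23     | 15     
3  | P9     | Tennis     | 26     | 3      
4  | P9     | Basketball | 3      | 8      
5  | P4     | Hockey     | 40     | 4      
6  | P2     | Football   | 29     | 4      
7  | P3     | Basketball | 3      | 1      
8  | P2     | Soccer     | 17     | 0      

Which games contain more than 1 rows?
SELECT game, COUNT(*) as cnt
FROM scores
GROUP BY game
HAVING COUNT(*) > 1

Result:
  Basketball: 2
  Hockey: 2
  Tennis: 2

Note: HAVING filters groups after aggregation, WHERE filters rows before.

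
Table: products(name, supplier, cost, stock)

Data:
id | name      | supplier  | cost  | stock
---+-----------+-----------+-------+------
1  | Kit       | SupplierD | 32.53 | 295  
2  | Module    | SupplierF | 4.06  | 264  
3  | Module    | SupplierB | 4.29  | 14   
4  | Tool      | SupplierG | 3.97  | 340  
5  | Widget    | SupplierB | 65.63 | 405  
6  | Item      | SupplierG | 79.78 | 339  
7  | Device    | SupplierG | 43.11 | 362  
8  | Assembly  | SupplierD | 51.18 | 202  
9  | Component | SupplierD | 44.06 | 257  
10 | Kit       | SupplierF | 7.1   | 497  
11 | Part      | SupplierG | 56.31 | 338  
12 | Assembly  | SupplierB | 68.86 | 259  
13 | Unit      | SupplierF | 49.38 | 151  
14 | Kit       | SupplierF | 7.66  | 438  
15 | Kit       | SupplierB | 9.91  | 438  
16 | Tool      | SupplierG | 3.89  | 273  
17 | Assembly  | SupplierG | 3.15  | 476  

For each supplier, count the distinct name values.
SELECT supplier, COUNT(DISTINCT name)
FROM products
GROUP BY supplier

Result:
  SupplierB: 4 distinct
  SupplierD: 3 distinct
  SupplierF: 3 distinct
  SupplierG: 5 distinct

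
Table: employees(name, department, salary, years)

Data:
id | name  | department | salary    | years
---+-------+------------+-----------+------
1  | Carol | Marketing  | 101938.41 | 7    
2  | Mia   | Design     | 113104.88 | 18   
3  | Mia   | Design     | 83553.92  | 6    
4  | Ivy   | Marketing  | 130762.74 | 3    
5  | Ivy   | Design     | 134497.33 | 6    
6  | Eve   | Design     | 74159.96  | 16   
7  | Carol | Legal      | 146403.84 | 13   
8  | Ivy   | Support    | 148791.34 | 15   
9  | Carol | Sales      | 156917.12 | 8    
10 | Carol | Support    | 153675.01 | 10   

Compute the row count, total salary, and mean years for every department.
SELECT department,
       COUNT(*) as cnt,
       SUM(salary) as total_salary,
       AVG(years) as avg_years
FROM employees
GROUP BY department

Result:
  Design: 4 records, 405316.09 total salary, 11.50 avg years
  Legal: 1 records, 146403.84 total salary, 13.00 avg years
  Marketing: 2 records, 232701.15 total salary, 5.00 avg years
  Sales: 1 records, 156917.12 total salary, 8.00 avg years
  Support: 2 records, 302466.35 total salary, 12.50 avg years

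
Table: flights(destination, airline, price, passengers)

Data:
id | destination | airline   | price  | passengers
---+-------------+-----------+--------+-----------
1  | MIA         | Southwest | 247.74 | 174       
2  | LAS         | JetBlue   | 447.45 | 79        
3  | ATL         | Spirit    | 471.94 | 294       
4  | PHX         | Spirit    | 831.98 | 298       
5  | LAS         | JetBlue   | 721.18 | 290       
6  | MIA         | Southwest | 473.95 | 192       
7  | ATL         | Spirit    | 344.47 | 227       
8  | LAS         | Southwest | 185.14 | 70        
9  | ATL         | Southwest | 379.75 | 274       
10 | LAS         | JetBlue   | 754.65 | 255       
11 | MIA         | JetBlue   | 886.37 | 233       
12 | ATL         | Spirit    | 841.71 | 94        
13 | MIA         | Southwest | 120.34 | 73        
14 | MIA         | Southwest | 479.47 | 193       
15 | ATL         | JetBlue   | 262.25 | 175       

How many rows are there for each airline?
SELECT airline, COUNT(*) as count
FROM flights
GROUP BY airline

Result:
  JetBlue: 5
  Southwest: 6
  Spirit: 4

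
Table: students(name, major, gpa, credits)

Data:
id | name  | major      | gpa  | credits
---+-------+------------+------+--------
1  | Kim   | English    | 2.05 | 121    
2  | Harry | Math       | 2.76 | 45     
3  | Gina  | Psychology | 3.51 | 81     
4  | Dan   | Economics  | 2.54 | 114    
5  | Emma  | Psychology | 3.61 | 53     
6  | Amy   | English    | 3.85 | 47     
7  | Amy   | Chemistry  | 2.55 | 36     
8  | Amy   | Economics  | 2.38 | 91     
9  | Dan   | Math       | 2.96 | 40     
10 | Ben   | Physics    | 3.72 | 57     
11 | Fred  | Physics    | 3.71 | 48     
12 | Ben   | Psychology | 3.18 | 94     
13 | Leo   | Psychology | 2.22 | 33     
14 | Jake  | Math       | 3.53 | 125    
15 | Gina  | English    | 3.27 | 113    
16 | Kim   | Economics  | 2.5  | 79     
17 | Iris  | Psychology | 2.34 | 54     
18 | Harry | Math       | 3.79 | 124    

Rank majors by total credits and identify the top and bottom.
SELECT major, SUM(credits)
FROM students
GROUP BY major
ORDER BY SUM(credits)

All groups:
  Chemistry: 36
  Physics: 105
  English: 281
  Economics: 284
  Psychology: 315
  Math: 334

Highest: Math (334)
Lowest: Chemistry (36)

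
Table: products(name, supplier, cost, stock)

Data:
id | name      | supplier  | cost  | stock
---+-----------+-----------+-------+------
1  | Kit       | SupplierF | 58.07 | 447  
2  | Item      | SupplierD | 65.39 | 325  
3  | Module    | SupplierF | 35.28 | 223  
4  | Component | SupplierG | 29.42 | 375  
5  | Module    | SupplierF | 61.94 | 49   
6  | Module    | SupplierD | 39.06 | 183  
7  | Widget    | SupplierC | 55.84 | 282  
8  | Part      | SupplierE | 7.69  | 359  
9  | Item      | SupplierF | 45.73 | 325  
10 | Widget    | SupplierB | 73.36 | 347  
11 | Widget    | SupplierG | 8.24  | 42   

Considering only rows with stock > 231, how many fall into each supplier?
SELECT supplier, COUNT(*)
FROM products
WHERE stock > 231
GROUP BY supplier

Note: WHERE filters rows before grouping.

Result:
  SupplierB: 1
  SupplierC: 1
  SupplierD: 1
  SupplierE: 1
  SupplierF: 2
  SupplierG: 1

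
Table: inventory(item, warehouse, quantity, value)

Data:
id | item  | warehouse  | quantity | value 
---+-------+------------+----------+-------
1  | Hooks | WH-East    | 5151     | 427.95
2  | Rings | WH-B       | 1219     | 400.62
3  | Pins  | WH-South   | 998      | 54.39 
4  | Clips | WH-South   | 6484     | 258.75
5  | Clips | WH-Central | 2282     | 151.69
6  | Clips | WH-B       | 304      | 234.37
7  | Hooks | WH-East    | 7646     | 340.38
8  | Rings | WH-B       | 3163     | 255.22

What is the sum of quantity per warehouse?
SELECT warehouse, SUM(quantity) as result
FROM inventory
GROUP BY warehouse

Result:
  WH-B: 4686
  WH-Central: 2282
  WH-East: 12797
  WH-South: 7482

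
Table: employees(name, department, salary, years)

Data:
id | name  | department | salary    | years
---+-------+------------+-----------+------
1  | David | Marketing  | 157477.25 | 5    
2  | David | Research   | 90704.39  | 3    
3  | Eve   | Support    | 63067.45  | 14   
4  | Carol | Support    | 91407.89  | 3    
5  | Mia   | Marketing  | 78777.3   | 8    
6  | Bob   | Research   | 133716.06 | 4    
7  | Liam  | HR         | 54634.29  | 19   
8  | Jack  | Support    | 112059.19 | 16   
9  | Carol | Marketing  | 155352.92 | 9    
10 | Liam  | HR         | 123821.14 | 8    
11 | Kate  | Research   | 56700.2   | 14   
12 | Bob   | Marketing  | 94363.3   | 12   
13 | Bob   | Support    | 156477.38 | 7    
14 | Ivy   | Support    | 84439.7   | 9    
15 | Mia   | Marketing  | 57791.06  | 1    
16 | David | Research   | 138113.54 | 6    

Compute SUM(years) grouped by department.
SELECT department, SUM(years) as result
FROM employees
GROUP BY department

Result:
  HR: 27
  Marketing: 35
  Research: 27
  Support: 49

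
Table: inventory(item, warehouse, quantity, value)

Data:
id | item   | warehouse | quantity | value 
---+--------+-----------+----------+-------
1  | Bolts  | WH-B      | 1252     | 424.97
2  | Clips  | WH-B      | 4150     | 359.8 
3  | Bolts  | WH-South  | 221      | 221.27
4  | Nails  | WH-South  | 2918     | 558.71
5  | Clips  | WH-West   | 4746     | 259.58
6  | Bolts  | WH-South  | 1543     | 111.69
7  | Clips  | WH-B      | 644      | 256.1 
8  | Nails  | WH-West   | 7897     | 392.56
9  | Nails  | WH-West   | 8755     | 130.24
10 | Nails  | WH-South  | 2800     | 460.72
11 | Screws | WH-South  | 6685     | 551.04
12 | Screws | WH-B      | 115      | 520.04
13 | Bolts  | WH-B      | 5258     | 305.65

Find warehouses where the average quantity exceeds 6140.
SELECT warehouse, AVG(quantity)
FROM inventory
GROUP BY warehouse
HAVING AVG(quantity) > 6140

Result:
  WH-West: avg=7132.67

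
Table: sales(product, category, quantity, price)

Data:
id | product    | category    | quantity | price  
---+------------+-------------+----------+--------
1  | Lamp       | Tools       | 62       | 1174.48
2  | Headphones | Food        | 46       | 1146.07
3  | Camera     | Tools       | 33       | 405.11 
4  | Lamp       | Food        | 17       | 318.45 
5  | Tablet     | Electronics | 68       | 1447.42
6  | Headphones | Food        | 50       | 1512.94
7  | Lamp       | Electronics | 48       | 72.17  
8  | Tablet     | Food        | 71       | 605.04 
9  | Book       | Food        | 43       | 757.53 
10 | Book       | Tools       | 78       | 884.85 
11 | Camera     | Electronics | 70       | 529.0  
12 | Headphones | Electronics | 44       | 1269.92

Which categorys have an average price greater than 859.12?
SELECT category, AVG(price)
FROM sales
GROUP BY category
HAVING AVG(price) > 859.12

Result:
  Food: avg=868.01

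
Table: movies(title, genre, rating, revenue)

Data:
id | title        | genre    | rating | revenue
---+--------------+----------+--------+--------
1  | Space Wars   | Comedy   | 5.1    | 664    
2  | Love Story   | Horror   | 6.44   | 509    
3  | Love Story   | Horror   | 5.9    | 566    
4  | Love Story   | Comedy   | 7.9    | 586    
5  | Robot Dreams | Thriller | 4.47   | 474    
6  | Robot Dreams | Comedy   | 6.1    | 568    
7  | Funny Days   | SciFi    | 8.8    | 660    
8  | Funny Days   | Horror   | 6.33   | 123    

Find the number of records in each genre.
SELECT genre, COUNT(*) as count
FROM movies
GROUP BY genre

Result:
  Comedy: 3
  Horror: 3
  SciFi: 1
  Thriller: 1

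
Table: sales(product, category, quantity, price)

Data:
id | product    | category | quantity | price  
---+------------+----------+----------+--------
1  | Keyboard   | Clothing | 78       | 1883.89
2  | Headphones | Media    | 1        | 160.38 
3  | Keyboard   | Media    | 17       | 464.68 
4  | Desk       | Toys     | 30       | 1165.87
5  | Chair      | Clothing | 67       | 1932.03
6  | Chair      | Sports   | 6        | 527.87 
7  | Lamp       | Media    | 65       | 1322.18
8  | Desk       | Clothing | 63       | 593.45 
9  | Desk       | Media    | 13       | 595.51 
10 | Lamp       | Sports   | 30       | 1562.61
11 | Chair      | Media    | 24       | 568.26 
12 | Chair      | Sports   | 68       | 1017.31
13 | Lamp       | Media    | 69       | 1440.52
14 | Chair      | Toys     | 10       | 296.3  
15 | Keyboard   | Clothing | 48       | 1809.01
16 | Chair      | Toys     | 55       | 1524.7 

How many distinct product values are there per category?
SELECT category, COUNT(DISTINCT product)
FROM sales
GROUP BY category

Result:
  Clothing: 3 distinct
  Media: 5 distinct
  Sports: 2 distinct
  Toys: 2 distinct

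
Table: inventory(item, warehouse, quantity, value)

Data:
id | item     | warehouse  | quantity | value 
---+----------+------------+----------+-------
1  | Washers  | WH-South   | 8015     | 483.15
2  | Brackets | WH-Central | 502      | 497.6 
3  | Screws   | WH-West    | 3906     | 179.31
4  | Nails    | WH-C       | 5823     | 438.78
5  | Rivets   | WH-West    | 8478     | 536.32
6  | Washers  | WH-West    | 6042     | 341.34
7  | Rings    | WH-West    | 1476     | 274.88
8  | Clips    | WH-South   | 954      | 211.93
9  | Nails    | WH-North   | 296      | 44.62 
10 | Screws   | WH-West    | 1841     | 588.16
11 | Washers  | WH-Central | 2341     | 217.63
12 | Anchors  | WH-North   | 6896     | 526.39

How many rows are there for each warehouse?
SELECT warehouse, COUNT(*) as count
FROM inventory
GROUP BY warehouse

Result:
  WH-C: 1
  WH-Central: 2
  WH-North: 2
  WH-South: 2
  WH-West: 5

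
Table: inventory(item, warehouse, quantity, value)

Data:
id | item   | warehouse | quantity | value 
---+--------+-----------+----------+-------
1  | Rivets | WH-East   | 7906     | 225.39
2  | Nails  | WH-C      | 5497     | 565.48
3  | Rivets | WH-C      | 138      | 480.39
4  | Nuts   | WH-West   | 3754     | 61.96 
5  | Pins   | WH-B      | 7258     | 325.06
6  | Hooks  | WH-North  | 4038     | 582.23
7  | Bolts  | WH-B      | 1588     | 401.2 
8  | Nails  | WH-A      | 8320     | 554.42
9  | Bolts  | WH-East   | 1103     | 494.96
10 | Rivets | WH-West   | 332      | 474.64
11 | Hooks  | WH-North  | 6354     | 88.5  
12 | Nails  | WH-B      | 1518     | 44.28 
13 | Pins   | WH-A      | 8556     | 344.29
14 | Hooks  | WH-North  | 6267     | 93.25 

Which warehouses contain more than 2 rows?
SELECT warehouse, COUNT(*) as cnt
FROM inventory
GROUP BY warehouse
HAVING COUNT(*) > 2

Result:
  WH-B: 3
  WH-North: 3

Note: HAVING filters groups after aggregation, WHERE filters rows before.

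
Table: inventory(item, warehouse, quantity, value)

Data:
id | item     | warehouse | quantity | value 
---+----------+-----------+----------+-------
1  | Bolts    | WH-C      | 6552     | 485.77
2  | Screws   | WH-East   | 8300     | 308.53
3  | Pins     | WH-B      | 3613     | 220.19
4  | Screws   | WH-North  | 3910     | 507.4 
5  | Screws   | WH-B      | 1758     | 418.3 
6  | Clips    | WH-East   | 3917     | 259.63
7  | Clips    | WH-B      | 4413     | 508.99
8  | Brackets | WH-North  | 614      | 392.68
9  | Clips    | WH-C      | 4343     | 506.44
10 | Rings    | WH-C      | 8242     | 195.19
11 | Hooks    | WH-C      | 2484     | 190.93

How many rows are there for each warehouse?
SELECT warehouse, COUNT(*) as count
FROM inventory
GROUP BY warehouse

Result:
  WH-B: 3
  WH-C: 4
  WH-East: 2
  WH-North: 2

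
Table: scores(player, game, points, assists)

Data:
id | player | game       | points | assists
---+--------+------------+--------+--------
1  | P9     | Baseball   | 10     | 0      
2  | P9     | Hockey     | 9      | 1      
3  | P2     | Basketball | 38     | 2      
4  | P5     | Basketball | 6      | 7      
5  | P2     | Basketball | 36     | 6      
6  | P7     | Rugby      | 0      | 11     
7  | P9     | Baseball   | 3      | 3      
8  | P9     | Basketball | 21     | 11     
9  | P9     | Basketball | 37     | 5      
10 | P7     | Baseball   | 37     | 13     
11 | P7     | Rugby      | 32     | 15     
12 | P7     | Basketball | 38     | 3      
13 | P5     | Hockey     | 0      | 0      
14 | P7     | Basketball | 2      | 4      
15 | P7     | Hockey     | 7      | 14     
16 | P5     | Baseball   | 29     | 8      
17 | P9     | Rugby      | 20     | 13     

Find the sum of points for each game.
SELECT game, SUM(points) as result
FROM scores
GROUP BY game

Result:
  Baseball: 79
  Basketball: 178
  Hockey: 16
  Rugby: 52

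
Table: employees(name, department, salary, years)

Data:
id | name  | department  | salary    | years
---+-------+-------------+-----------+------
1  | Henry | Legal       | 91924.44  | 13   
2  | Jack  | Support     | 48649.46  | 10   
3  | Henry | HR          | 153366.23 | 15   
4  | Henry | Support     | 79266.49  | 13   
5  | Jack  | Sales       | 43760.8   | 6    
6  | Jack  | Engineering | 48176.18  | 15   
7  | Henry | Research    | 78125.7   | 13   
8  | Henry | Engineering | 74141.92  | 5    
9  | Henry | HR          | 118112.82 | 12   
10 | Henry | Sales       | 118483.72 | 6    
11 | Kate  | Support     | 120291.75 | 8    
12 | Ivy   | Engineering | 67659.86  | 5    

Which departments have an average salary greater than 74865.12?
SELECT department, AVG(salary)
FROM employees
GROUP BY department
HAVING AVG(salary) > 74865.12

Result:
  HR: avg=135739.53
  Legal: avg=91924.44
  Research: avg=78125.70
  Sales: avg=81122.26
  Support: avg=82735.90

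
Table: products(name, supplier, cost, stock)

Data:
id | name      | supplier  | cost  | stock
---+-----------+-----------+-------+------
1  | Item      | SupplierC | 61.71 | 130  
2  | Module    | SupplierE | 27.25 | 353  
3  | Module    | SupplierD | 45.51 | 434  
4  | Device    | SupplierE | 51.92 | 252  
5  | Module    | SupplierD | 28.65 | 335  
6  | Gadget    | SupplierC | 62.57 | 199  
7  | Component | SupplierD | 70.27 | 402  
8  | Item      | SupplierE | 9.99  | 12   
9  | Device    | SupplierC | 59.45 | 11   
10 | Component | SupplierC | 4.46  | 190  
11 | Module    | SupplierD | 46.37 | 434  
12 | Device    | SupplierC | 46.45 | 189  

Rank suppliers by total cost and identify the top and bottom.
SELECT supplier, SUM(cost)
FROM products
GROUP BY supplier
ORDER BY SUM(cost)

All groups:
  SupplierE: 89.16
  SupplierD: 190.80
  SupplierC: 234.64

Highest: SupplierC (234.64)
Lowest: SupplierE (89.16)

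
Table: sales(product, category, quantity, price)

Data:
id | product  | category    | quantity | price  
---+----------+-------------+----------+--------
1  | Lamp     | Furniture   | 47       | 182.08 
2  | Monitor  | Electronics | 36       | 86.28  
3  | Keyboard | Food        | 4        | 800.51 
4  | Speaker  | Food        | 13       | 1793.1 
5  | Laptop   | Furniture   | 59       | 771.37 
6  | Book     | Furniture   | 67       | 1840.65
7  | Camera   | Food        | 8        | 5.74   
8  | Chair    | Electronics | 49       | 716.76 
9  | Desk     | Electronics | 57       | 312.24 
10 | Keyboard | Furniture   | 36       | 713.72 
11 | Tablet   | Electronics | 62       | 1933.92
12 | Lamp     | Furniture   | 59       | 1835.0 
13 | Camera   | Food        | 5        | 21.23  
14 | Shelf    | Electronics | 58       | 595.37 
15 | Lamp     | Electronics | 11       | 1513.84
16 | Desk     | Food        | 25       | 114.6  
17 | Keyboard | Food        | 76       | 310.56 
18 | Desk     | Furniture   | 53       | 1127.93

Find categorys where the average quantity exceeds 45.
SELECT category, AVG(quantity)
FROM sales
GROUP BY category
HAVING AVG(quantity) > 45

Result:
  Electronics: avg=45.50
  Furniture: avg=53.50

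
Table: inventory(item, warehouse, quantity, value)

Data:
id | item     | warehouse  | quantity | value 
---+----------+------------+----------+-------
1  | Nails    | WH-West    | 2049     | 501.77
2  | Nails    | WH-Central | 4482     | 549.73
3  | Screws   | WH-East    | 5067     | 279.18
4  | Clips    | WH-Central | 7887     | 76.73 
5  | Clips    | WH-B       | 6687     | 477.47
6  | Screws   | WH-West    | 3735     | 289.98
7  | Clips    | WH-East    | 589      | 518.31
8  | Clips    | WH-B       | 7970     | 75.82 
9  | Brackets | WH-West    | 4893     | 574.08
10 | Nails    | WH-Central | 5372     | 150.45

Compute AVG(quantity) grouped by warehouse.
SELECT warehouse, AVG(quantity) as result
FROM inventory
GROUP BY warehouse

Result:
  WH-B: 7328.50
  WH-Central: 5913.67
  WH-East: 2828.00
  WH-West: 3559.00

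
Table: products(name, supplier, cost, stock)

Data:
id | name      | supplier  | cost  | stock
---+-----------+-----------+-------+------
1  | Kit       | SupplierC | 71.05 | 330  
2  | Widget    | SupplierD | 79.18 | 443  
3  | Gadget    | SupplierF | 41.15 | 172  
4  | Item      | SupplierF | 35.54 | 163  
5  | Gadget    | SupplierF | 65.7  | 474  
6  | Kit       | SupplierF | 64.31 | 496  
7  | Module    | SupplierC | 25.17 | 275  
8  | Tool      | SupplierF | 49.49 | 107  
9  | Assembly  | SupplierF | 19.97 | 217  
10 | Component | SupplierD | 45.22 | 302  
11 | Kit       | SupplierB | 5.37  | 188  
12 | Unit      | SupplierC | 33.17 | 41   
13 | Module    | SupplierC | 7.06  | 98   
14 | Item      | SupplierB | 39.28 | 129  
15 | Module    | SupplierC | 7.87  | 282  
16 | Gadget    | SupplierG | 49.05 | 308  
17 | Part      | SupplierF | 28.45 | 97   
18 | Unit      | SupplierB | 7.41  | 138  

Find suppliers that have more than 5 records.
SELECT supplier, COUNT(*) as cnt
FROM products
GROUP BY supplier
HAVING COUNT(*) > 5

Result:
  SupplierF: 7

Note: HAVING filters groups after aggregation, WHERE filters rows before.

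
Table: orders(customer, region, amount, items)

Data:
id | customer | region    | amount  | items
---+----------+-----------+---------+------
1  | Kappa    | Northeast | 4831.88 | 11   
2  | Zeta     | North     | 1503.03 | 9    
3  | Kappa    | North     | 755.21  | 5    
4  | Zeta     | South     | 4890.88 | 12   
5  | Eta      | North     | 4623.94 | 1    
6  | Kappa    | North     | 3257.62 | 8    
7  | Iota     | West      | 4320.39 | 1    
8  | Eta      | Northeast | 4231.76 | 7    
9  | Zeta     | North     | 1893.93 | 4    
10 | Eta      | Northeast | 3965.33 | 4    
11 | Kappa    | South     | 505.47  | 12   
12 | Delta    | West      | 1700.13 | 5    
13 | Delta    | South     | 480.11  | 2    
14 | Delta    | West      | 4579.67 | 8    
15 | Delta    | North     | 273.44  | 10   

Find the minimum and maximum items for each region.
SELECT region, MIN(items), MAX(items)
FROM orders
GROUP BY region

Result:
  North: min=1, max=10
  Northeast: min=4, max=11
  South: min=2, max=12
  West: min=1, max=8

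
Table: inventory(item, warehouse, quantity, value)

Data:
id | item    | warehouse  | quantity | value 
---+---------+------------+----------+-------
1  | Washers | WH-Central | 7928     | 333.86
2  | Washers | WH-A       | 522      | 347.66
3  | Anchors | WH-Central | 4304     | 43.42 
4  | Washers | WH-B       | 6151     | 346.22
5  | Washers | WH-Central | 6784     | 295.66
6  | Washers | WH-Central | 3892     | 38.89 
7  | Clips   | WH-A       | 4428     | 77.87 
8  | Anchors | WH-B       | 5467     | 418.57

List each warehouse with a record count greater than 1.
SELECT warehouse, COUNT(*) as cnt
FROM inventory
GROUP BY warehouse
HAVING COUNT(*) > 1

Result:
  WH-A: 2
  WH-B: 2
  WH-Central: 4

Note: HAVING filters groups after aggregation, WHERE filters rows before.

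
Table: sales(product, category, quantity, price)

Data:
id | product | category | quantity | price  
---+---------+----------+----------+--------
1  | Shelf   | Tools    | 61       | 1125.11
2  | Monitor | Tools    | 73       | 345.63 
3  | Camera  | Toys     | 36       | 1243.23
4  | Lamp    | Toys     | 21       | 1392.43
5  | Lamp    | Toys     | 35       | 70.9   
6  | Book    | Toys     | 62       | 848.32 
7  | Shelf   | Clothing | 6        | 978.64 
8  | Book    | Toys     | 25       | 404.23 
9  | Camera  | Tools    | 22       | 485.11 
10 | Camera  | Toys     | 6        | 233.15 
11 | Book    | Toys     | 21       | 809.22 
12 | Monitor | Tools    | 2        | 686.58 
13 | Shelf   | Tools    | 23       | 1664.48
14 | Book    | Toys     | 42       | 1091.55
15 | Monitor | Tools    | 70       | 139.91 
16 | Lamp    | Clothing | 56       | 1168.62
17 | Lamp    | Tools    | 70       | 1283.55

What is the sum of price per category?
SELECT category, SUM(price) as result
FROM sales
GROUP BY category

Result:
  Clothing: 2147.26
  Tools: 5730.37
  Toys: 6093.03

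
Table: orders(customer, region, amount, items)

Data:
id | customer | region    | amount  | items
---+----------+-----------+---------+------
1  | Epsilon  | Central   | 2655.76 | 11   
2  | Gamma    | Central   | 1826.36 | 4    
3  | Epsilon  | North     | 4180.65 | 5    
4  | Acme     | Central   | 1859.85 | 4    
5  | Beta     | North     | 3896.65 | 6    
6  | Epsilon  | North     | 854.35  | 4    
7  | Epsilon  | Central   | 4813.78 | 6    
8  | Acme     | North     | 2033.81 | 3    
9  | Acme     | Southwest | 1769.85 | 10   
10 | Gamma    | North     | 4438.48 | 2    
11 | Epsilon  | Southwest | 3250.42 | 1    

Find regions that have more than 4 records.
SELECT region, COUNT(*) as cnt
FROM orders
GROUP BY region
HAVING COUNT(*) > 4

Result:
  North: 5

Note: HAVING filters groups after aggregation, WHERE filters rows before.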